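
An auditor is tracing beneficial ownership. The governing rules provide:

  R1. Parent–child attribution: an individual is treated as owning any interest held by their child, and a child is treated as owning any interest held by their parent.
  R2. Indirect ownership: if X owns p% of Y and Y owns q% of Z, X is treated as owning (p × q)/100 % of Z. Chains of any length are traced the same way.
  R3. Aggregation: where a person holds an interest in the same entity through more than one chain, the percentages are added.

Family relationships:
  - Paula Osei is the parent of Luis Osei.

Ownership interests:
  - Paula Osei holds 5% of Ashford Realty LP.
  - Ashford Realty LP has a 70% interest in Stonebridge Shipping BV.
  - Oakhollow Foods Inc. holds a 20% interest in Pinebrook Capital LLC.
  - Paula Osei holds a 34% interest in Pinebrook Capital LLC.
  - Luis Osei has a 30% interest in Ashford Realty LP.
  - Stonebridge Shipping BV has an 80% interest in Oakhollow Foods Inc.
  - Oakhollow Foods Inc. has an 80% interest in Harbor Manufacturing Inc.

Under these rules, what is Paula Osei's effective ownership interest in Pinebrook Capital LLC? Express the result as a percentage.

By parent–child attribution (R1), Paula Osei is treated as also owning Luis Osei's interest in Ashford Realty LP, giving 5% + 30% = 35%.
Chain via Ashford Realty LP → Stonebridge Shipping BV → Oakhollow Foods Inc. (R2): 35% × 70% × 80% × 20% = 3.92% of Pinebrook Capital LLC.
Direct interest in Pinebrook Capital LLC: 34%.
Aggregating (R3): 3.92% + 34% = 37.92%.

37.92%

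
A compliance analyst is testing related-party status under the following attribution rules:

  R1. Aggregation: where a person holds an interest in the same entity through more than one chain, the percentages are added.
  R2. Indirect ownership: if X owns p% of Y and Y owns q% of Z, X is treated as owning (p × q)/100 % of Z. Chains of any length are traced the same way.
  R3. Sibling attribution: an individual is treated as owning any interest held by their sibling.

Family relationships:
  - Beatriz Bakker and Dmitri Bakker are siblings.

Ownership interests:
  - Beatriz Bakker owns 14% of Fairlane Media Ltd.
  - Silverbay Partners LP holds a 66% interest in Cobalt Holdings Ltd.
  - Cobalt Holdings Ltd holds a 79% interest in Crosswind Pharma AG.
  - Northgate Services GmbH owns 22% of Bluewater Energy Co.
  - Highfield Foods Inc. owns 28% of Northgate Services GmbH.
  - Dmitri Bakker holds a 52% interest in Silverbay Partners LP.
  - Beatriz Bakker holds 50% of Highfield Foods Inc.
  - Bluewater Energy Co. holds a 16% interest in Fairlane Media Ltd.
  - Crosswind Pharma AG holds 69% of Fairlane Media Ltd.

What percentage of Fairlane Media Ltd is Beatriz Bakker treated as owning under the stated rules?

33.200632%

By sibling attribution (R3), Beatriz Bakker is treated as owning Dmitri Bakker's 52% interest in Silverbay Partners LP.
Chain via Highfield Foods Inc. → Northgate Services GmbH → Bluewater Energy Co. (R2): 50% × 28% × 22% × 16% = 0.4928% of Fairlane Media Ltd.
Direct interest in Fairlane Media Ltd: 14%.
Chain via Silverbay Partners LP → Cobalt Holdings Ltd → Crosswind Pharma AG (R2): 52% × 66% × 79% × 69% = 18.707832% of Fairlane Media Ltd.
Aggregating (R1): 0.4928% + 14% + 18.707832% = 33.200632%.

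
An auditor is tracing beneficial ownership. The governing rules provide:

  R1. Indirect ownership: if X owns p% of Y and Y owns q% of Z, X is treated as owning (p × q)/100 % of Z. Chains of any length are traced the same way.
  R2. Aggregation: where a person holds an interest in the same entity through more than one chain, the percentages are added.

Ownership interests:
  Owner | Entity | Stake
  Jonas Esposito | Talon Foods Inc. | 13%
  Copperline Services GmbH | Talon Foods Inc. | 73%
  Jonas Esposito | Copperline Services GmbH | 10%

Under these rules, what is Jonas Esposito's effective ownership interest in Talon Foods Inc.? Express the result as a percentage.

Chain via Copperline Services GmbH (R1): 10% × 73% = 7.3% of Talon Foods Inc.
Direct interest in Talon Foods Inc: 13%.
Aggregating (R2): 7.3% + 13% = 20.3%.

20.3%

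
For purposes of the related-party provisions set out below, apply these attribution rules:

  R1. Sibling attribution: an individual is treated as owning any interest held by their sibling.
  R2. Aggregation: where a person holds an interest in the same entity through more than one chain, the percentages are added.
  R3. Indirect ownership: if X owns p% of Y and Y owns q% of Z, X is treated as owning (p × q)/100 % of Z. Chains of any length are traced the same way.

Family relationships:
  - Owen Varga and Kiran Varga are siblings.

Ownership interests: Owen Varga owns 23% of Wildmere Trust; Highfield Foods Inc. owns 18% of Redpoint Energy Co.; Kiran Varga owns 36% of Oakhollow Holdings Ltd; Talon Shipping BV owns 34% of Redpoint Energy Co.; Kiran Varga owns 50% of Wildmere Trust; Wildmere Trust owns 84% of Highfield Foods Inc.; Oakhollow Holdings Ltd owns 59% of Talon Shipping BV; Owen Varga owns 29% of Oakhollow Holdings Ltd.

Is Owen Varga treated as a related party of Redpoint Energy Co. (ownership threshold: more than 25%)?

No

By sibling attribution (R1), Owen Varga is treated as also owning Kiran Varga's interest in Wildmere Trust, giving 23% + 50% = 73%.
By sibling attribution (R1), Owen Varga is treated as also owning Kiran Varga's interest in Oakhollow Holdings Ltd, giving 29% + 36% = 65%.
Chain via Wildmere Trust → Highfield Foods Inc. (R3): 73% × 84% × 18% = 11.0376% of Redpoint Energy Co.
Chain via Oakhollow Holdings Ltd → Talon Shipping BV (R3): 65% × 59% × 34% = 13.039% of Redpoint Energy Co.
Aggregating (R2): 11.0376% + 13.039% = 24.0766%.
24.0766% does not exceed the 25% threshold, so Owen is not a related party to Redpoint Energy Co.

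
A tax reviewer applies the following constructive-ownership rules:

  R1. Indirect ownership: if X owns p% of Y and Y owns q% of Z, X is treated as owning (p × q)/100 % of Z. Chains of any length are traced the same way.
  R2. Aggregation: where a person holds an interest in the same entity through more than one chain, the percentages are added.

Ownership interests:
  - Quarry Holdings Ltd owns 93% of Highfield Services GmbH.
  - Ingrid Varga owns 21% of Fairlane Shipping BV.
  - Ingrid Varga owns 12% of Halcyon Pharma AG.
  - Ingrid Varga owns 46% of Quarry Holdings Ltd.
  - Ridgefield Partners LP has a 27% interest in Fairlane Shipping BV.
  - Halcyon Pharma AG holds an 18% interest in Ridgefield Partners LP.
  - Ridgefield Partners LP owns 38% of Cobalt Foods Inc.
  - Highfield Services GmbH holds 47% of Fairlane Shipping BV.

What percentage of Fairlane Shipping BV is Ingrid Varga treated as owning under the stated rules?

Chain via Quarry Holdings Ltd → Highfield Services GmbH (R1): 46% × 93% × 47% = 20.1066% of Fairlane Shipping BV.
Chain via Halcyon Pharma AG → Ridgefield Partners LP (R1): 12% × 18% × 27% = 0.5832% of Fairlane Shipping BV.
Direct interest in Fairlane Shipping BV: 21%.
Aggregating (R2): 20.1066% + 0.5832% + 21% = 41.6898%.

41.6898%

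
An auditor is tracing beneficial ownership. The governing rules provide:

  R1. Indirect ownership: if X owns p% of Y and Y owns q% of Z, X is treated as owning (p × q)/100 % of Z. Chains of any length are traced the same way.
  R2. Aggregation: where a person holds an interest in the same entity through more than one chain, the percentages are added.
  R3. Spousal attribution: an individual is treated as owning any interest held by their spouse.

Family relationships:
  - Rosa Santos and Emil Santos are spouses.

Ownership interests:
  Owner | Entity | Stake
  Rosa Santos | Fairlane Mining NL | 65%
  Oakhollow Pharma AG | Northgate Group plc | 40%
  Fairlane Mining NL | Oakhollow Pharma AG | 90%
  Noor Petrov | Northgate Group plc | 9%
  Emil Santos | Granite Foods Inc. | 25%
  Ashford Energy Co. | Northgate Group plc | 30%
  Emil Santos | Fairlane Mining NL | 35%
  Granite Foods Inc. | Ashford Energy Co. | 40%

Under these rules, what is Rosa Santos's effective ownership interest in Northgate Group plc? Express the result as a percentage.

39%

By spousal attribution (R3), Rosa Santos is treated as also owning Emil Santos's interest in Fairlane Mining NL, giving 65% + 35% = 100%.
By spousal attribution (R3), Rosa Santos is treated as owning Emil Santos's 25% interest in Granite Foods Inc.
Chain via Fairlane Mining NL → Oakhollow Pharma AG (R1): 100% × 90% × 40% = 36% of Northgate Group plc.
Chain via Granite Foods Inc. → Ashford Energy Co. (R1): 25% × 40% × 30% = 3% of Northgate Group plc.
Aggregating (R2): 36% + 3% = 39%.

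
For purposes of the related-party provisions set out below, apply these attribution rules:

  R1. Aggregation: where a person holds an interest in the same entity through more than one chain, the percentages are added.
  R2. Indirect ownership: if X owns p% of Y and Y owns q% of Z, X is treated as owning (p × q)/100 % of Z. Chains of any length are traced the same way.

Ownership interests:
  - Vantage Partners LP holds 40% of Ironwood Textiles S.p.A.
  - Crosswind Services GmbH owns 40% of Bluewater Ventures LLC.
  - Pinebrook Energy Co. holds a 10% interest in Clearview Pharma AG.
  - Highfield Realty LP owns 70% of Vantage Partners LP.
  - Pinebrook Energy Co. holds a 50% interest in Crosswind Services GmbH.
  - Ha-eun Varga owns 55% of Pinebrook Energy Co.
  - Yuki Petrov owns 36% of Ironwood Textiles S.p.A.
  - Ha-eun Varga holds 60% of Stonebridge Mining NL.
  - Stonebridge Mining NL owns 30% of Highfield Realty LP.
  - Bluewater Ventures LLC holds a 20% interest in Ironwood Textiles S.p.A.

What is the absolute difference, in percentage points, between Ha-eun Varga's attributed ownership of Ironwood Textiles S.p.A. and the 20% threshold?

12.76

Chain via Stonebridge Mining NL → Highfield Realty LP → Vantage Partners LP (R2): 60% × 30% × 70% × 40% = 5.04% of Ironwood Textiles S.p.A.
Chain via Pinebrook Energy Co. → Crosswind Services GmbH → Bluewater Ventures LLC (R2): 55% × 50% × 40% × 20% = 2.2% of Ironwood Textiles S.p.A.
Aggregating (R1): 5.04% + 2.2% = 7.24%.
7.24% falls short of the 20% threshold by 12.76 percentage points.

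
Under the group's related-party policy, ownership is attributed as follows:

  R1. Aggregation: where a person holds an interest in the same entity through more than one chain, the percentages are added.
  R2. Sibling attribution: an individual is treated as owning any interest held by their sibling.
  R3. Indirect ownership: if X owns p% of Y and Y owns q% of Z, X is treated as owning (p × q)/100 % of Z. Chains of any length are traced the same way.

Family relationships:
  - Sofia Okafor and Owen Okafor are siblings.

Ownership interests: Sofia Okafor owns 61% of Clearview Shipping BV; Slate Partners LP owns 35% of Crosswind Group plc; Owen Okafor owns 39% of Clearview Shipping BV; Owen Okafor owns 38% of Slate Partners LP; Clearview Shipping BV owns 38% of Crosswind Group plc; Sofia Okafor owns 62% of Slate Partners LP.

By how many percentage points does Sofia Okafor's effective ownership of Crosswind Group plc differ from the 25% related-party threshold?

48

By sibling attribution (R2), Sofia Okafor is treated as also owning Owen Okafor's interest in Slate Partners LP, giving 62% + 38% = 100%.
By sibling attribution (R2), Sofia Okafor is treated as also owning Owen Okafor's interest in Clearview Shipping BV, giving 61% + 39% = 100%.
Chain via Slate Partners LP (R3): 100% × 35% = 35% of Crosswind Group plc.
Chain via Clearview Shipping BV (R3): 100% × 38% = 38% of Crosswind Group plc.
Aggregating (R1): 35% + 38% = 73%.
73% exceeds the 25% threshold by 48 percentage points.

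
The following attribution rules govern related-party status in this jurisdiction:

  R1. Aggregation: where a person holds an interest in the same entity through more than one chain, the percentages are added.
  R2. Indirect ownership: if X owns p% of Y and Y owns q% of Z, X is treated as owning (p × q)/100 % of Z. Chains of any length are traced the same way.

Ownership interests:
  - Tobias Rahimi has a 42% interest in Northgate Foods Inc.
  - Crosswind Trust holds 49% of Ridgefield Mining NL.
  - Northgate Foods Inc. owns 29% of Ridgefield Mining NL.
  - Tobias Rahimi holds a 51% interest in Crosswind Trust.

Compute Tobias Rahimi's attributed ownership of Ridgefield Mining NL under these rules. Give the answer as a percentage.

Chain via Crosswind Trust (R2): 51% × 49% = 24.99% of Ridgefield Mining NL.
Chain via Northgate Foods Inc. (R2): 42% × 29% = 12.18% of Ridgefield Mining NL.
Aggregating (R1): 24.99% + 12.18% = 37.17%.

37.17%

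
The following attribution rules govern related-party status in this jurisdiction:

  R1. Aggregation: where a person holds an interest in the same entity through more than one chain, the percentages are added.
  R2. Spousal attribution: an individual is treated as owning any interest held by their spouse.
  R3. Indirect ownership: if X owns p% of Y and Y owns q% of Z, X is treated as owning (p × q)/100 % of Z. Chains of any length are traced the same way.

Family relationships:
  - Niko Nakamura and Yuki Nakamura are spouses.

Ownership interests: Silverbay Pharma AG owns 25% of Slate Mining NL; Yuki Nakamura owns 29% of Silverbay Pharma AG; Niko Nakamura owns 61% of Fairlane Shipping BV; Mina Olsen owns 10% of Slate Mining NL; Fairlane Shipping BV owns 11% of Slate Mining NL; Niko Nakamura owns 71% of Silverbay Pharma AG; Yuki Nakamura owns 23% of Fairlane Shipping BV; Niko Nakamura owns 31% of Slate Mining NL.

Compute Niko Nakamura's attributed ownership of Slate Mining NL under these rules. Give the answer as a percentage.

By spousal attribution (R2), Niko Nakamura is treated as also owning Yuki Nakamura's interest in Fairlane Shipping BV, giving 61% + 23% = 84%.
By spousal attribution (R2), Niko Nakamura is treated as also owning Yuki Nakamura's interest in Silverbay Pharma AG, giving 71% + 29% = 100%.
Chain via Fairlane Shipping BV (R3): 84% × 11% = 9.24% of Slate Mining NL.
Chain via Silverbay Pharma AG (R3): 100% × 25% = 25% of Slate Mining NL.
Direct interest in Slate Mining NL: 31%.
Aggregating (R1): 9.24% + 25% + 31% = 65.24%.

65.24%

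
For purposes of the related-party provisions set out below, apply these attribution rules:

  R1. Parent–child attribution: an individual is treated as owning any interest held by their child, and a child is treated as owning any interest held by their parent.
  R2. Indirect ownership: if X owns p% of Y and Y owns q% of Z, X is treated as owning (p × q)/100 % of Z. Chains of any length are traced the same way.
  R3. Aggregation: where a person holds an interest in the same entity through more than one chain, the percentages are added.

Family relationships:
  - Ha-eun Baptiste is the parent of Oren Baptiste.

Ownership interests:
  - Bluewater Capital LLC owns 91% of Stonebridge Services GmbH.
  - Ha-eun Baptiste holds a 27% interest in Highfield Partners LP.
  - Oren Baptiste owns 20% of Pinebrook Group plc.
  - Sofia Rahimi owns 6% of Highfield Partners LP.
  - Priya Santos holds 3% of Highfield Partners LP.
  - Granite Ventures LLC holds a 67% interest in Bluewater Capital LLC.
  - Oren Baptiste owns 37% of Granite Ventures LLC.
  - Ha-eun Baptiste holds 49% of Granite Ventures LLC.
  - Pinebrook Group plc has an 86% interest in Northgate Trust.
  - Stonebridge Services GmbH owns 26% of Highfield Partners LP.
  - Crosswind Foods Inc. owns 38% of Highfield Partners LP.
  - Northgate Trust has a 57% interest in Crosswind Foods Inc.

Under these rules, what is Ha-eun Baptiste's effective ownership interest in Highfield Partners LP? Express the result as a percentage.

44.358412%

By parent–child attribution (R1), Ha-eun Baptiste is treated as also owning Oren Baptiste's interest in Granite Ventures LLC, giving 49% + 37% = 86%.
By parent–child attribution (R1), Ha-eun Baptiste is treated as owning Oren Baptiste's 20% interest in Pinebrook Group plc.
Chain via Granite Ventures LLC → Bluewater Capital LLC → Stonebridge Services GmbH (R2): 86% × 67% × 91% × 26% = 13.632892% of Highfield Partners LP.
Direct interest in Highfield Partners LP: 27%.
Chain via Pinebrook Group plc → Northgate Trust → Crosswind Foods Inc. (R2): 20% × 86% × 57% × 38% = 3.72552% of Highfield Partners LP.
Aggregating (R3): 13.632892% + 27% + 3.72552% = 44.358412%.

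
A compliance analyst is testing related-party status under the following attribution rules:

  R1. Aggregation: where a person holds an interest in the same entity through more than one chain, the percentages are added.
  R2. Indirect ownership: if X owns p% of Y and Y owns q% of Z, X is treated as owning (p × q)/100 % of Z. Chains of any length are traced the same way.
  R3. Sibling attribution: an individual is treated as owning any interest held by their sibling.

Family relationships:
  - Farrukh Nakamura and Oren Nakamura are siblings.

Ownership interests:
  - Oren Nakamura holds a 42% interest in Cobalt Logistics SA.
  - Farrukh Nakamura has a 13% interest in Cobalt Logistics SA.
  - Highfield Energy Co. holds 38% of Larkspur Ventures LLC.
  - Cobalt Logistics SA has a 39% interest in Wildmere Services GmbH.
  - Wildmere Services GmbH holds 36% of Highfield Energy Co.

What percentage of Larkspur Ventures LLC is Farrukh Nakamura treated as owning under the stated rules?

2.93436%

By sibling attribution (R3), Farrukh Nakamura is treated as also owning Oren Nakamura's interest in Cobalt Logistics SA, giving 13% + 42% = 55%.
Chain via Cobalt Logistics SA → Wildmere Services GmbH → Highfield Energy Co. (R2): 55% × 39% × 36% × 38% = 2.93436% of Larkspur Ventures LLC.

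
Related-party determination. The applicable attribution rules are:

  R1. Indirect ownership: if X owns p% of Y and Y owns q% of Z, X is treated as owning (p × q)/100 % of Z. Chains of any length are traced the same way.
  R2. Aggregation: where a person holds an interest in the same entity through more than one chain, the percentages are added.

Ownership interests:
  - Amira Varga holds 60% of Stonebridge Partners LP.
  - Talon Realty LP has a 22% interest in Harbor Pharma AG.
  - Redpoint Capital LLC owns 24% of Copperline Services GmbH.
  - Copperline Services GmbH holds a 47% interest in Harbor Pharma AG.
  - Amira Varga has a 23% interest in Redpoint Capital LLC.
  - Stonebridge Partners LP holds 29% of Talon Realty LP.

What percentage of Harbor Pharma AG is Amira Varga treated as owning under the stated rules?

6.4224%

Chain via Stonebridge Partners LP → Talon Realty LP (R1): 60% × 29% × 22% = 3.828% of Harbor Pharma AG.
Chain via Redpoint Capital LLC → Copperline Services GmbH (R1): 23% × 24% × 47% = 2.5944% of Harbor Pharma AG.
Aggregating (R2): 3.828% + 2.5944% = 6.4224%.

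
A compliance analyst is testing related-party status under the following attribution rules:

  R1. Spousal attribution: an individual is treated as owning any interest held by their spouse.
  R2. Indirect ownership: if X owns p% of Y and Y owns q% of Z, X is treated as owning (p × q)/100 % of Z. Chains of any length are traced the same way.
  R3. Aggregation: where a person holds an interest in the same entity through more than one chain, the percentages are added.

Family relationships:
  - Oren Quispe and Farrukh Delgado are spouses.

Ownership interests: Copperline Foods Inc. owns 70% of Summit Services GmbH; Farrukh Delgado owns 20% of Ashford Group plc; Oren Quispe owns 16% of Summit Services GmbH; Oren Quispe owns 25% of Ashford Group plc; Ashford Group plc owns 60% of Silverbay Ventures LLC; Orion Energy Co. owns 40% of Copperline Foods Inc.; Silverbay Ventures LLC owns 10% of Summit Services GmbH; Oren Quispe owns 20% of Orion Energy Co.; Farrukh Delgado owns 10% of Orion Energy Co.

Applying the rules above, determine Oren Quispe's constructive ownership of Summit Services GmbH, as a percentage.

By spousal attribution (R1), Oren Quispe is treated as also owning Farrukh Delgado's interest in Ashford Group plc, giving 25% + 20% = 45%.
By spousal attribution (R1), Oren Quispe is treated as also owning Farrukh Delgado's interest in Orion Energy Co, giving 20% + 10% = 30%.
Chain via Ashford Group plc → Silverbay Ventures LLC (R2): 45% × 60% × 10% = 2.7% of Summit Services GmbH.
Chain via Orion Energy Co. → Copperline Foods Inc. (R2): 30% × 40% × 70% = 8.4% of Summit Services GmbH.
Direct interest in Summit Services GmbH: 16%.
Aggregating (R3): 2.7% + 8.4% + 16% = 27.1%.

27.1%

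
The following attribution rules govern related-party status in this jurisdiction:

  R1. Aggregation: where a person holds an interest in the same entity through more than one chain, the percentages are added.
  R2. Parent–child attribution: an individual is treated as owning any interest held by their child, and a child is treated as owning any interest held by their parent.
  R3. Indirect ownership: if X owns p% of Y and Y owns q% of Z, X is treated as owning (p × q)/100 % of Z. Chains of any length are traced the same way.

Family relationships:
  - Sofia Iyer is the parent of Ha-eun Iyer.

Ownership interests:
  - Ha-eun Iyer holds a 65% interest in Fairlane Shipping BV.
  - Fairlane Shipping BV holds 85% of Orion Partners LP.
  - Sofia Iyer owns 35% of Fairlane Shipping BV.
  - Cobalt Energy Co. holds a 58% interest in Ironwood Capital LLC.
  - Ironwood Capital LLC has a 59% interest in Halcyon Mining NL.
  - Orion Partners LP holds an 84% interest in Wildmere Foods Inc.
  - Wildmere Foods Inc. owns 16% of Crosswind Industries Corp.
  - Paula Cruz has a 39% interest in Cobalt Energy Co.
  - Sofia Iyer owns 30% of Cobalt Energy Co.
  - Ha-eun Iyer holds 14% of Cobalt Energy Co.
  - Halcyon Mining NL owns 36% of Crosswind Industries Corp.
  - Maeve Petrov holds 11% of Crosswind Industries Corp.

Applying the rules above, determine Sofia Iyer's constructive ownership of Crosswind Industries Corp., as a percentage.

By parent–child attribution (R2), Sofia Iyer is treated as also owning Ha-eun Iyer's interest in Cobalt Energy Co, giving 30% + 14% = 44%.
By parent–child attribution (R2), Sofia Iyer is treated as also owning Ha-eun Iyer's interest in Fairlane Shipping BV, giving 35% + 65% = 100%.
Chain via Cobalt Energy Co. → Ironwood Capital LLC → Halcyon Mining NL (R3): 44% × 58% × 59% × 36% = 5.420448% of Crosswind Industries Corp.
Chain via Fairlane Shipping BV → Orion Partners LP → Wildmere Foods Inc. (R3): 100% × 85% × 84% × 16% = 11.424% of Crosswind Industries Corp.
Aggregating (R1): 5.420448% + 11.424% = 16.844448%.

16.844448%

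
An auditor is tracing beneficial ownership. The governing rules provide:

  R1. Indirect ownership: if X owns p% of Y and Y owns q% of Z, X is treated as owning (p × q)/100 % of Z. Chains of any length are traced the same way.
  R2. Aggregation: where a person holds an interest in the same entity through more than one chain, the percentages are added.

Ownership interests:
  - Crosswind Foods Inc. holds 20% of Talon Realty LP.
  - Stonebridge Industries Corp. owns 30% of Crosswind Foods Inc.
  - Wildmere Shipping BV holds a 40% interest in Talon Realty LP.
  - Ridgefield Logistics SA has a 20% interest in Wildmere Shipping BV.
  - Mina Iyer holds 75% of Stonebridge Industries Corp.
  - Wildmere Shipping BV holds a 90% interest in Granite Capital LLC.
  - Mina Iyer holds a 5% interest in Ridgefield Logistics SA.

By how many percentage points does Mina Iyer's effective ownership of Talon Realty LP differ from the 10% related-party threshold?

Chain via Stonebridge Industries Corp. → Crosswind Foods Inc. (R1): 75% × 30% × 20% = 4.5% of Talon Realty LP.
Chain via Ridgefield Logistics SA → Wildmere Shipping BV (R1): 5% × 20% × 40% = 0.4% of Talon Realty LP.
Aggregating (R2): 4.5% + 0.4% = 4.9%.
4.9% falls short of the 10% threshold by 5.1 percentage points.

5.1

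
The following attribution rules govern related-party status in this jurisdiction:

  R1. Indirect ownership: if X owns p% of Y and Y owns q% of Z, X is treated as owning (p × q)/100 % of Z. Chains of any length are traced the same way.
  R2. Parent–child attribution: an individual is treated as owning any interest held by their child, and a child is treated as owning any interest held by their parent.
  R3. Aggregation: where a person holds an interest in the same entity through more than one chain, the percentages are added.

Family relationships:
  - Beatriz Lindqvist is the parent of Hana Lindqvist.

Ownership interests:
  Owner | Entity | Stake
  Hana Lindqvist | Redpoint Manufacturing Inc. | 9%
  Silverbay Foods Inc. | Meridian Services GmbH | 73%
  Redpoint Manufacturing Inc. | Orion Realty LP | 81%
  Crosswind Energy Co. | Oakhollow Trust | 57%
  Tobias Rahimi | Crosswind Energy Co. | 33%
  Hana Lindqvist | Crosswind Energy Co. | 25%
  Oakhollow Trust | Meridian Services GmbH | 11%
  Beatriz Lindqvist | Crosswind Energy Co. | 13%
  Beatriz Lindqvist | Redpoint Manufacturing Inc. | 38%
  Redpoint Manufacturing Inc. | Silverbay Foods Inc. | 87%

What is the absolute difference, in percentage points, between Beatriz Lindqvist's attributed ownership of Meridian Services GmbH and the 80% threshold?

47.7677

By parent–child attribution (R2), Beatriz Lindqvist is treated as also owning Hana Lindqvist's interest in Crosswind Energy Co, giving 13% + 25% = 38%.
By parent–child attribution (R2), Beatriz Lindqvist is treated as also owning Hana Lindqvist's interest in Redpoint Manufacturing Inc, giving 38% + 9% = 47%.
Chain via Crosswind Energy Co. → Oakhollow Trust (R1): 38% × 57% × 11% = 2.3826% of Meridian Services GmbH.
Chain via Redpoint Manufacturing Inc. → Silverbay Foods Inc. (R1): 47% × 87% × 73% = 29.8497% of Meridian Services GmbH.
Aggregating (R3): 2.3826% + 29.8497% = 32.2323%.
32.2323% falls short of the 80% threshold by 47.7677 percentage points.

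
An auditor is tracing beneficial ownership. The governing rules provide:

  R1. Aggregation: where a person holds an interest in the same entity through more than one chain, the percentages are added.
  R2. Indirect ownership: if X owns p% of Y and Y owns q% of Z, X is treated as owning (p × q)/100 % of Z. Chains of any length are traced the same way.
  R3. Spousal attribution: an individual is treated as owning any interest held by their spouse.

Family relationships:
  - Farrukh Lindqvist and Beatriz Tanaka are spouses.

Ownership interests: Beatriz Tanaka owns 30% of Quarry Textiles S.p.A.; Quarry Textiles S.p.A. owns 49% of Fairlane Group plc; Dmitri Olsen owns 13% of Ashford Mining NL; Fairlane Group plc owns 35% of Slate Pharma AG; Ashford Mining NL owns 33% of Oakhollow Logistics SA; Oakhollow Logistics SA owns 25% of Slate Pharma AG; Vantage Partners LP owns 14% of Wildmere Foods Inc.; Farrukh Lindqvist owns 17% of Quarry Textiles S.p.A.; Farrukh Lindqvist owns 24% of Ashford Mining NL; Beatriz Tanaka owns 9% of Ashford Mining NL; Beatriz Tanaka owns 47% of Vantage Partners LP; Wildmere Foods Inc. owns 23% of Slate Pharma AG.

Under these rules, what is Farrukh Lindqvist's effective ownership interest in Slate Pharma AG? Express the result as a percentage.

12.2964%

By spousal attribution (R3), Farrukh Lindqvist is treated as also owning Beatriz Tanaka's interest in Quarry Textiles S.p.A, giving 17% + 30% = 47%.
By spousal attribution (R3), Farrukh Lindqvist is treated as also owning Beatriz Tanaka's interest in Ashford Mining NL, giving 24% + 9% = 33%.
By spousal attribution (R3), Farrukh Lindqvist is treated as owning Beatriz Tanaka's 47% interest in Vantage Partners LP.
Chain via Quarry Textiles S.p.A. → Fairlane Group plc (R2): 47% × 49% × 35% = 8.0605% of Slate Pharma AG.
Chain via Ashford Mining NL → Oakhollow Logistics SA (R2): 33% × 33% × 25% = 2.7225% of Slate Pharma AG.
Chain via Vantage Partners LP → Wildmere Foods Inc. (R2): 47% × 14% × 23% = 1.5134% of Slate Pharma AG.
Aggregating (R1): 8.0605% + 2.7225% + 1.5134% = 12.2964%.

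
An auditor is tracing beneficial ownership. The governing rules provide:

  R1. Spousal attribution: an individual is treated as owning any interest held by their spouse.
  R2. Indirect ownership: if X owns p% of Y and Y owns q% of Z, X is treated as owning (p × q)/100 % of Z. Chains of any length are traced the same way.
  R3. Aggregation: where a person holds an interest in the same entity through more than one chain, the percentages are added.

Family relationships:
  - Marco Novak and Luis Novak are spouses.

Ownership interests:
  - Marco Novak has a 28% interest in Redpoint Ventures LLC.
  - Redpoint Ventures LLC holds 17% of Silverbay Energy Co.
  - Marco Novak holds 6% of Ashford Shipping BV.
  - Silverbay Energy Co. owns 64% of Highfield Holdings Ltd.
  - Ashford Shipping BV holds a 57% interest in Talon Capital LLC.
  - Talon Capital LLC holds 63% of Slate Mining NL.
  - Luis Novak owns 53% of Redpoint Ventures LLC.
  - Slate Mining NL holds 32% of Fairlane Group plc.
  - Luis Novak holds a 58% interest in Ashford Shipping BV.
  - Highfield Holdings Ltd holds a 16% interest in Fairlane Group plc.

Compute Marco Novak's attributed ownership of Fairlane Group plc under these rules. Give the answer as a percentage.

8.764416%

By spousal attribution (R1), Marco Novak is treated as also owning Luis Novak's interest in Redpoint Ventures LLC, giving 28% + 53% = 81%.
By spousal attribution (R1), Marco Novak is treated as also owning Luis Novak's interest in Ashford Shipping BV, giving 6% + 58% = 64%.
Chain via Redpoint Ventures LLC → Silverbay Energy Co. → Highfield Holdings Ltd (R2): 81% × 17% × 64% × 16% = 1.410048% of Fairlane Group plc.
Chain via Ashford Shipping BV → Talon Capital LLC → Slate Mining NL (R2): 64% × 57% × 63% × 32% = 7.354368% of Fairlane Group plc.
Aggregating (R3): 1.410048% + 7.354368% = 8.764416%.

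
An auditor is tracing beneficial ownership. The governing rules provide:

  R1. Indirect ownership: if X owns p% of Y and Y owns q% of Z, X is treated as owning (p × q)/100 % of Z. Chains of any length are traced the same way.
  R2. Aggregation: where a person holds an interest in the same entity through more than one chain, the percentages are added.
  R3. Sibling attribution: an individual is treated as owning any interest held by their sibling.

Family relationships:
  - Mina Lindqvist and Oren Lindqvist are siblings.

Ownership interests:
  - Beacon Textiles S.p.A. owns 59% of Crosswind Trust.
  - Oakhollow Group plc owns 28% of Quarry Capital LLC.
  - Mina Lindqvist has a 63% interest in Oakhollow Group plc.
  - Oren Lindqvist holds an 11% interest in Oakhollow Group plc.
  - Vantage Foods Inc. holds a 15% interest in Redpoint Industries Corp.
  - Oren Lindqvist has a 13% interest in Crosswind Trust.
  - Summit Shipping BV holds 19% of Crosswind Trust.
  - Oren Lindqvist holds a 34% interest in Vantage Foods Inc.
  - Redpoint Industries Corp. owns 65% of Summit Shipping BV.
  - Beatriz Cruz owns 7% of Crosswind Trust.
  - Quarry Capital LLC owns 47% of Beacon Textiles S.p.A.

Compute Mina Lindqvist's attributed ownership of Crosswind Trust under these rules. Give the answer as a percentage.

By sibling attribution (R3), Mina Lindqvist is treated as also owning Oren Lindqvist's interest in Oakhollow Group plc, giving 63% + 11% = 74%.
By sibling attribution (R3), Mina Lindqvist is treated as owning Oren Lindqvist's 34% interest in Vantage Foods Inc.
By sibling attribution (R3), Mina Lindqvist is treated as owning Oren Lindqvist's 13% interest in Crosswind Trust.
Chain via Oakhollow Group plc → Quarry Capital LLC → Beacon Textiles S.p.A. (R1): 74% × 28% × 47% × 59% = 5.745656% of Crosswind Trust.
Chain via Vantage Foods Inc. → Redpoint Industries Corp. → Summit Shipping BV (R1): 34% × 15% × 65% × 19% = 0.62985% of Crosswind Trust.
Direct interest in Crosswind Trust: 13%.
Aggregating (R2): 5.745656% + 0.62985% + 13% = 19.375506%.

19.375506%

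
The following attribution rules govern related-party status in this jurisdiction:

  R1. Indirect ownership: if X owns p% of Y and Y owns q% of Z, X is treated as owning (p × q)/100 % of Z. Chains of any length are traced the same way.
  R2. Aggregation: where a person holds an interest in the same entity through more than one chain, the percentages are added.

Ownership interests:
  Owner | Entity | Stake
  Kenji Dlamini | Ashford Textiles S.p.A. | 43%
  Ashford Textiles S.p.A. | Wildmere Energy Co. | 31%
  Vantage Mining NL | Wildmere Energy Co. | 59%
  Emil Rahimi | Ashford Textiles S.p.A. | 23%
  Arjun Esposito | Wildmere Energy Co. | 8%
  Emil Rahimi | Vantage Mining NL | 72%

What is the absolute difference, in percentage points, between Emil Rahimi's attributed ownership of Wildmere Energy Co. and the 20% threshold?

29.61

Chain via Ashford Textiles S.p.A. (R1): 23% × 31% = 7.13% of Wildmere Energy Co.
Chain via Vantage Mining NL (R1): 72% × 59% = 42.48% of Wildmere Energy Co.
Aggregating (R2): 7.13% + 42.48% = 49.61%.
49.61% exceeds the 20% threshold by 29.61 percentage points.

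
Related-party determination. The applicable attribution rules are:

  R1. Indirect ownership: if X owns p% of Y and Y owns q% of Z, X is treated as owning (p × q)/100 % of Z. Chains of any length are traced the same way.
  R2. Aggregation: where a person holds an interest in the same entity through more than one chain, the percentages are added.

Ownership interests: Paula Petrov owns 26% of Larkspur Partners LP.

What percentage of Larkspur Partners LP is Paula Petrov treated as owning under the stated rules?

Direct interest in Larkspur Partners LP: 26%.

26%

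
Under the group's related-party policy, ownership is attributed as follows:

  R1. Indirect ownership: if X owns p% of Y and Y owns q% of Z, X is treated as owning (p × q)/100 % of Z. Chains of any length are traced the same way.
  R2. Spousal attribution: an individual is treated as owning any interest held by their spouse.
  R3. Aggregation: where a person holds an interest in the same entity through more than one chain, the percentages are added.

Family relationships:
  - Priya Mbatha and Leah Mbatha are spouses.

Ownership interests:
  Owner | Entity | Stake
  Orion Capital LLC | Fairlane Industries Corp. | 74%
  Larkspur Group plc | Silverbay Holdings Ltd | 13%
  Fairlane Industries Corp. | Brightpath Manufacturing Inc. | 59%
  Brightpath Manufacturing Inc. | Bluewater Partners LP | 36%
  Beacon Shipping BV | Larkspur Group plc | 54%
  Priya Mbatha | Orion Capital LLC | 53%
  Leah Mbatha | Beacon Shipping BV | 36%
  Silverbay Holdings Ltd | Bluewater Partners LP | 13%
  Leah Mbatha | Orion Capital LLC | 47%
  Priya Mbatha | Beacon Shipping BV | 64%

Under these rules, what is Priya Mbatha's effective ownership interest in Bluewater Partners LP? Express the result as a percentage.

16.6302%

By spousal attribution (R2), Priya Mbatha is treated as also owning Leah Mbatha's interest in Orion Capital LLC, giving 53% + 47% = 100%.
By spousal attribution (R2), Priya Mbatha is treated as also owning Leah Mbatha's interest in Beacon Shipping BV, giving 64% + 36% = 100%.
Chain via Orion Capital LLC → Fairlane Industries Corp. → Brightpath Manufacturing Inc. (R1): 100% × 74% × 59% × 36% = 15.7176% of Bluewater Partners LP.
Chain via Beacon Shipping BV → Larkspur Group plc → Silverbay Holdings Ltd (R1): 100% × 54% × 13% × 13% = 0.9126% of Bluewater Partners LP.
Aggregating (R3): 15.7176% + 0.9126% = 16.6302%.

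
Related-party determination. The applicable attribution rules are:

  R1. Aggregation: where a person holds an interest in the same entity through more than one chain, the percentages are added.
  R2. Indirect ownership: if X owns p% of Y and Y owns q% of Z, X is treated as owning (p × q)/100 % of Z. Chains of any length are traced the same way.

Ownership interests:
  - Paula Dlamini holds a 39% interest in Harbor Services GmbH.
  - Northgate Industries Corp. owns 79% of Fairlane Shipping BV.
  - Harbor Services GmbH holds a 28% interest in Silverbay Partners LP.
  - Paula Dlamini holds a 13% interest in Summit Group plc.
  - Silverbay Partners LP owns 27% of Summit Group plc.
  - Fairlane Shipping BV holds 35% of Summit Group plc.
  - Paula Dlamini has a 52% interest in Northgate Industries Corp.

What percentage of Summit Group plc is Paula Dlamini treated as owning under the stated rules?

30.3264%

Chain via Harbor Services GmbH → Silverbay Partners LP (R2): 39% × 28% × 27% = 2.9484% of Summit Group plc.
Chain via Northgate Industries Corp. → Fairlane Shipping BV (R2): 52% × 79% × 35% = 14.378% of Summit Group plc.
Direct interest in Summit Group plc: 13%.
Aggregating (R1): 2.9484% + 14.378% + 13% = 30.3264%.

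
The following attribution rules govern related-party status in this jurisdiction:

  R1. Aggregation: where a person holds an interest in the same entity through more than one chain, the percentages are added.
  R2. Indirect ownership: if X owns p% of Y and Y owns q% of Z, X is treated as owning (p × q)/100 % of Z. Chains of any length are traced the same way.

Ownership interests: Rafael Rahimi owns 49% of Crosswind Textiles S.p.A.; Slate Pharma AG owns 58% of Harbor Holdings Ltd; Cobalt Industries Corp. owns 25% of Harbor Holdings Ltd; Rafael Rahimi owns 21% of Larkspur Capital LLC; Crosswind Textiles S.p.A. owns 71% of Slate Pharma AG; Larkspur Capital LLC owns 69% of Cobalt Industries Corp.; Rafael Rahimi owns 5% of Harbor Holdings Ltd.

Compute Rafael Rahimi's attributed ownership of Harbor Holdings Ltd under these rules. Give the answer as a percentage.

28.8007%

Chain via Crosswind Textiles S.p.A. → Slate Pharma AG (R2): 49% × 71% × 58% = 20.1782% of Harbor Holdings Ltd.
Chain via Larkspur Capital LLC → Cobalt Industries Corp. (R2): 21% × 69% × 25% = 3.6225% of Harbor Holdings Ltd.
Direct interest in Harbor Holdings Ltd: 5%.
Aggregating (R1): 20.1782% + 3.6225% + 5% = 28.8007%.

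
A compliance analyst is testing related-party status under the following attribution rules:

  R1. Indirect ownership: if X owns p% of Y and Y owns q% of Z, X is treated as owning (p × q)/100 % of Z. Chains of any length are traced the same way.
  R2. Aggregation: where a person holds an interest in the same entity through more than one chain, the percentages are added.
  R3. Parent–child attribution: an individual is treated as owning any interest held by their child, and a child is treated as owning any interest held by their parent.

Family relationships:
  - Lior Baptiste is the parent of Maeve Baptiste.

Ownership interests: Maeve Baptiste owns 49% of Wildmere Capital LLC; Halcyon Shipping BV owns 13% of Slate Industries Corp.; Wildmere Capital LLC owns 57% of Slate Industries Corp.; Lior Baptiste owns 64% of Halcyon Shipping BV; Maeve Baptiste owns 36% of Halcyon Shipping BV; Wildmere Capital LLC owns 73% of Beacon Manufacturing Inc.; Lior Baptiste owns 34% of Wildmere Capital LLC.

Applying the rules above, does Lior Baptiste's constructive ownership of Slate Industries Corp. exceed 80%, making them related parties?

By parent–child attribution (R3), Lior Baptiste is treated as also owning Maeve Baptiste's interest in Wildmere Capital LLC, giving 34% + 49% = 83%.
By parent–child attribution (R3), Lior Baptiste is treated as also owning Maeve Baptiste's interest in Halcyon Shipping BV, giving 64% + 36% = 100%.
Chain via Wildmere Capital LLC (R1): 83% × 57% = 47.31% of Slate Industries Corp.
Chain via Halcyon Shipping BV (R1): 100% × 13% = 13% of Slate Industries Corp.
Aggregating (R2): 47.31% + 13% = 60.31%.
60.31% does not exceed the 80% threshold, so Lior is not a related party to Slate Industries Corp.

No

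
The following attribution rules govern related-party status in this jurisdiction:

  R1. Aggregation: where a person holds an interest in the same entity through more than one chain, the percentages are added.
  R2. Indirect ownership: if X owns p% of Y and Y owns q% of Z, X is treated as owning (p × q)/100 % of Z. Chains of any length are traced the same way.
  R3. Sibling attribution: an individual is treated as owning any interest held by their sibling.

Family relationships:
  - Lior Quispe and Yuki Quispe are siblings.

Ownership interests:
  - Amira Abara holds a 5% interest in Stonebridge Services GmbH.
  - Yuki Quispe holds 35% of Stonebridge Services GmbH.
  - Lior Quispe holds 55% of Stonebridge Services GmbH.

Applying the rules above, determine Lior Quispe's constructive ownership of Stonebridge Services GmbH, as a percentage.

By sibling attribution (R3), Lior Quispe is treated as also owning Yuki Quispe's interest in Stonebridge Services GmbH, giving 55% + 35% = 90%.
Direct interest in Stonebridge Services GmbH: 90%.

90%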